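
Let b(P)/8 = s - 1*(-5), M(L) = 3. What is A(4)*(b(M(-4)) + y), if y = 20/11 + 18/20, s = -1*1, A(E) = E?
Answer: 7638/55 ≈ 138.87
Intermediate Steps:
s = -1
b(P) = 32 (b(P) = 8*(-1 - 1*(-5)) = 8*(-1 + 5) = 8*4 = 32)
y = 299/110 (y = 20*(1/11) + 18*(1/20) = 20/11 + 9/10 = 299/110 ≈ 2.7182)
A(4)*(b(M(-4)) + y) = 4*(32 + 299/110) = 4*(3819/110) = 7638/55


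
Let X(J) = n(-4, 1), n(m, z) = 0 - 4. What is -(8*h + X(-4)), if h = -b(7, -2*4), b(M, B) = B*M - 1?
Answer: -452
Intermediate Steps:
n(m, z) = -4
b(M, B) = -1 + B*M
h = 57 (h = -(-1 - 2*4*7) = -(-1 - 8*7) = -(-1 - 56) = -1*(-57) = 57)
X(J) = -4
-(8*h + X(-4)) = -(8*57 - 4) = -(456 - 4) = -1*452 = -452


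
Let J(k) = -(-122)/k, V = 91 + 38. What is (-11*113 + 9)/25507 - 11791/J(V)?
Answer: -38797292321/3111854 ≈ -12468.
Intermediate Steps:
V = 129
J(k) = 122/k
(-11*113 + 9)/25507 - 11791/J(V) = (-11*113 + 9)/25507 - 11791/(122/129) = (-1243 + 9)*(1/25507) - 11791/(122*(1/129)) = -1234*1/25507 - 11791/122/129 = -1234/25507 - 11791*129/122 = -1234/25507 - 1521039/122 = -38797292321/3111854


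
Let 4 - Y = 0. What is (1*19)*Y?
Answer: 76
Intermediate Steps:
Y = 4 (Y = 4 - 1*0 = 4 + 0 = 4)
(1*19)*Y = (1*19)*4 = 19*4 = 76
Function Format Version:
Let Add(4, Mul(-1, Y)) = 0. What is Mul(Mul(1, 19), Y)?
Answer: 76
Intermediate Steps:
Y = 4 (Y = Add(4, Mul(-1, 0)) = Add(4, 0) = 4)
Mul(Mul(1, 19), Y) = Mul(Mul(1, 19), 4) = Mul(19, 4) = 76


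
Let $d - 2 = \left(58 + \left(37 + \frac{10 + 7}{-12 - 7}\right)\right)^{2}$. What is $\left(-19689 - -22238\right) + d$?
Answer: $\frac{4117855}{361} \approx 11407.0$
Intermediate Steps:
$d = \frac{3197666}{361}$ ($d = 2 + \left(58 + \left(37 + \frac{10 + 7}{-12 - 7}\right)\right)^{2} = 2 + \left(58 + \left(37 + \frac{17}{-19}\right)\right)^{2} = 2 + \left(58 + \left(37 + 17 \left(- \frac{1}{19}\right)\right)\right)^{2} = 2 + \left(58 + \left(37 - \frac{17}{19}\right)\right)^{2} = 2 + \left(58 + \frac{686}{19}\right)^{2} = 2 + \left(\frac{1788}{19}\right)^{2} = 2 + \frac{3196944}{361} = \frac{3197666}{361} \approx 8857.8$)
$\left(-19689 - -22238\right) + d = \left(-19689 - -22238\right) + \frac{3197666}{361} = \left(-19689 + 22238\right) + \frac{3197666}{361} = 2549 + \frac{3197666}{361} = \frac{4117855}{361}$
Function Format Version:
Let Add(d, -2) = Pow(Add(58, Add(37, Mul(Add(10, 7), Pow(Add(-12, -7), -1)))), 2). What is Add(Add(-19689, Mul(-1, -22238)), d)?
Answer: Rational(4117855, 361) ≈ 11407.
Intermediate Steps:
d = Rational(3197666, 361) (d = Add(2, Pow(Add(58, Add(37, Mul(Add(10, 7), Pow(Add(-12, -7), -1)))), 2)) = Add(2, Pow(Add(58, Add(37, Mul(17, Pow(-19, -1)))), 2)) = Add(2, Pow(Add(58, Add(37, Mul(17, Rational(-1, 19)))), 2)) = Add(2, Pow(Add(58, Add(37, Rational(-17, 19))), 2)) = Add(2, Pow(Add(58, Rational(686, 19)), 2)) = Add(2, Pow(Rational(1788, 19), 2)) = Add(2, Rational(3196944, 361)) = Rational(3197666, 361) ≈ 8857.8)
Add(Add(-19689, Mul(-1, -22238)), d) = Add(Add(-19689, Mul(-1, -22238)), Rational(3197666, 361)) = Add(Add(-19689, 22238), Rational(3197666, 361)) = Add(2549, Rational(3197666, 361)) = Rational(4117855, 361)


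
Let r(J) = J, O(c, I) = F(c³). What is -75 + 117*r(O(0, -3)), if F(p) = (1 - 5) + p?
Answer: -543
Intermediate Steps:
F(p) = -4 + p
O(c, I) = -4 + c³
-75 + 117*r(O(0, -3)) = -75 + 117*(-4 + 0³) = -75 + 117*(-4 + 0) = -75 + 117*(-4) = -75 - 468 = -543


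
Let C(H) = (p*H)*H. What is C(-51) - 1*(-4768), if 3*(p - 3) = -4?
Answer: 9103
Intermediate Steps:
p = 5/3 (p = 3 + (⅓)*(-4) = 3 - 4/3 = 5/3 ≈ 1.6667)
C(H) = 5*H²/3 (C(H) = (5*H/3)*H = 5*H²/3)
C(-51) - 1*(-4768) = (5/3)*(-51)² - 1*(-4768) = (5/3)*2601 + 4768 = 4335 + 4768 = 9103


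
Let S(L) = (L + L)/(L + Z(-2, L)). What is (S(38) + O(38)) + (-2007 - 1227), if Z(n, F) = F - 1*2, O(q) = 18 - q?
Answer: -120360/37 ≈ -3253.0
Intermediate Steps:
Z(n, F) = -2 + F (Z(n, F) = F - 2 = -2 + F)
S(L) = 2*L/(-2 + 2*L) (S(L) = (L + L)/(L + (-2 + L)) = (2*L)/(-2 + 2*L) = 2*L/(-2 + 2*L))
(S(38) + O(38)) + (-2007 - 1227) = (38/(-1 + 38) + (18 - 1*38)) + (-2007 - 1227) = (38/37 + (18 - 38)) - 3234 = (38*(1/37) - 20) - 3234 = (38/37 - 20) - 3234 = -702/37 - 3234 = -120360/37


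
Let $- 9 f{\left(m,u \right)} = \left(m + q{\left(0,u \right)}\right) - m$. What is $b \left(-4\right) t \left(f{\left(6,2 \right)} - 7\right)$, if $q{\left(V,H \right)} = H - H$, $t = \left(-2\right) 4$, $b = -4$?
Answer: $896$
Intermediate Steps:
$t = -8$
$q{\left(V,H \right)} = 0$
$f{\left(m,u \right)} = 0$ ($f{\left(m,u \right)} = - \frac{\left(m + 0\right) - m}{9} = - \frac{m - m}{9} = \left(- \frac{1}{9}\right) 0 = 0$)
$b \left(-4\right) t \left(f{\left(6,2 \right)} - 7\right) = \left(-4\right) \left(-4\right) \left(-8\right) \left(0 - 7\right) = 16 \left(-8\right) \left(-7\right) = \left(-128\right) \left(-7\right) = 896$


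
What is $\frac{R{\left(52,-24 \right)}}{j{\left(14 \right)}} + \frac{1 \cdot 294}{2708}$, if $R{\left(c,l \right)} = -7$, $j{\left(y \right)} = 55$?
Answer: $- \frac{1393}{74470} \approx -0.018706$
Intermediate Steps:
$\frac{R{\left(52,-24 \right)}}{j{\left(14 \right)}} + \frac{1 \cdot 294}{2708} = - \frac{7}{55} + \frac{1 \cdot 294}{2708} = \left(-7\right) \frac{1}{55} + 294 \cdot \frac{1}{2708} = - \frac{7}{55} + \frac{147}{1354} = - \frac{1393}{74470}$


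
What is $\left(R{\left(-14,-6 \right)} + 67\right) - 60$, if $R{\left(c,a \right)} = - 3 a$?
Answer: $25$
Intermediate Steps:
$\left(R{\left(-14,-6 \right)} + 67\right) - 60 = \left(\left(-3\right) \left(-6\right) + 67\right) - 60 = \left(18 + 67\right) - 60 = 85 - 60 = 25$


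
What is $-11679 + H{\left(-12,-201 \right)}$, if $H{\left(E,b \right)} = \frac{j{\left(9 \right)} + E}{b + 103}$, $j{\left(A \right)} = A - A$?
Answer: $- \frac{572265}{49} \approx -11679.0$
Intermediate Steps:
$j{\left(A \right)} = 0$
$H{\left(E,b \right)} = \frac{E}{103 + b}$ ($H{\left(E,b \right)} = \frac{0 + E}{b + 103} = \frac{E}{103 + b}$)
$-11679 + H{\left(-12,-201 \right)} = -11679 - \frac{12}{103 - 201} = -11679 - \frac{12}{-98} = -11679 - - \frac{6}{49} = -11679 + \frac{6}{49} = - \frac{572265}{49}$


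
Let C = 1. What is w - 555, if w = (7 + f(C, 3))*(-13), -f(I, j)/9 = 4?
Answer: -178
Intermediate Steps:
f(I, j) = -36 (f(I, j) = -9*4 = -36)
w = 377 (w = (7 - 36)*(-13) = -29*(-13) = 377)
w - 555 = 377 - 555 = -178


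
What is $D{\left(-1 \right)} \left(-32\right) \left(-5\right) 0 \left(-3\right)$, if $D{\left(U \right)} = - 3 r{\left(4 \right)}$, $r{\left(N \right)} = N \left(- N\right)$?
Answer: $0$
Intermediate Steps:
$r{\left(N \right)} = - N^{2}$
$D{\left(U \right)} = 48$ ($D{\left(U \right)} = - 3 \left(- 4^{2}\right) = - 3 \left(\left(-1\right) 16\right) = \left(-3\right) \left(-16\right) = 48$)
$D{\left(-1 \right)} \left(-32\right) \left(-5\right) 0 \left(-3\right) = 48 \left(-32\right) \left(-5\right) 0 \left(-3\right) = - 1536 \cdot 0 \left(-3\right) = \left(-1536\right) 0 = 0$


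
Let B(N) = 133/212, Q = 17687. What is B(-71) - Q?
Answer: -3749511/212 ≈ -17686.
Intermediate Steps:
B(N) = 133/212 (B(N) = 133*(1/212) = 133/212)
B(-71) - Q = 133/212 - 1*17687 = 133/212 - 17687 = -3749511/212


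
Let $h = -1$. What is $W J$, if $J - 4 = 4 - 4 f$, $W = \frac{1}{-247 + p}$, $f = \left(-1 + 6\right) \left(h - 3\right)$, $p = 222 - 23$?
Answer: $- \frac{11}{6} \approx -1.8333$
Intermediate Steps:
$p = 199$
$f = -20$ ($f = \left(-1 + 6\right) \left(-1 - 3\right) = 5 \left(-4\right) = -20$)
$W = - \frac{1}{48}$ ($W = \frac{1}{-247 + 199} = \frac{1}{-48} = - \frac{1}{48} \approx -0.020833$)
$J = 88$ ($J = 4 + \left(4 - -80\right) = 4 + \left(4 + 80\right) = 4 + 84 = 88$)
$W J = \left(- \frac{1}{48}\right) 88 = - \frac{11}{6}$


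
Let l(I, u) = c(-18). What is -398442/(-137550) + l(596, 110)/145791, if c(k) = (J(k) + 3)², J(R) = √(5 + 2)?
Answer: 9681909737/3342258675 + 2*√7/48597 ≈ 2.8969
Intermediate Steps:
J(R) = √7
c(k) = (3 + √7)² (c(k) = (√7 + 3)² = (3 + √7)²)
l(I, u) = (3 + √7)²
-398442/(-137550) + l(596, 110)/145791 = -398442/(-137550) + (3 + √7)²/145791 = -398442*(-1/137550) + (3 + √7)²*(1/145791) = 66407/22925 + (3 + √7)²/145791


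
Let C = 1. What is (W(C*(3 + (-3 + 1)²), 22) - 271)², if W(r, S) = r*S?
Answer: 13689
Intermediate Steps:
W(r, S) = S*r
(W(C*(3 + (-3 + 1)²), 22) - 271)² = (22*(1*(3 + (-3 + 1)²)) - 271)² = (22*(1*(3 + (-2)²)) - 271)² = (22*(1*(3 + 4)) - 271)² = (22*(1*7) - 271)² = (22*7 - 271)² = (154 - 271)² = (-117)² = 13689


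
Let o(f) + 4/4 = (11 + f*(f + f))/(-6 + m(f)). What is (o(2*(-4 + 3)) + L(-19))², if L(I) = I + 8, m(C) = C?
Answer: 13225/64 ≈ 206.64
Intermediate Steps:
o(f) = -1 + (11 + 2*f²)/(-6 + f) (o(f) = -1 + (11 + f*(f + f))/(-6 + f) = -1 + (11 + f*(2*f))/(-6 + f) = -1 + (11 + 2*f²)/(-6 + f))
L(I) = 8 + I
(o(2*(-4 + 3)) + L(-19))² = ((17 - 2*(-4 + 3) + 2*(2*(-4 + 3))²)/(-6 + 2*(-4 + 3)) + (8 - 19))² = ((17 - 2*(-1) + 2*(2*(-1))²)/(-6 + 2*(-1)) - 11)² = ((17 - 1*(-2) + 2*(-2)²)/(-6 - 2) - 11)² = ((17 + 2 + 2*4)/(-8) - 11)² = (-(17 + 2 + 8)/8 - 11)² = (-⅛*27 - 11)² = (-27/8 - 11)² = (-115/8)² = 13225/64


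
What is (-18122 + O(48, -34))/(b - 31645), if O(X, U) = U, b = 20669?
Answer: 4539/2744 ≈ 1.6542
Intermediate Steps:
(-18122 + O(48, -34))/(b - 31645) = (-18122 - 34)/(20669 - 31645) = -18156/(-10976) = -18156*(-1/10976) = 4539/2744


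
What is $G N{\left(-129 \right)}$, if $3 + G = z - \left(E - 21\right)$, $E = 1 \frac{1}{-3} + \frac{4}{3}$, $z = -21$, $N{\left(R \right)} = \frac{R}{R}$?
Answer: $-4$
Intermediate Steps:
$N{\left(R \right)} = 1$
$E = 1$ ($E = 1 \left(- \frac{1}{3}\right) + 4 \cdot \frac{1}{3} = - \frac{1}{3} + \frac{4}{3} = 1$)
$G = -4$ ($G = -3 - \left(22 - 21\right) = -3 - 1 = -4$)
$G N{\left(-129 \right)} = \left(-4\right) 1 = -4$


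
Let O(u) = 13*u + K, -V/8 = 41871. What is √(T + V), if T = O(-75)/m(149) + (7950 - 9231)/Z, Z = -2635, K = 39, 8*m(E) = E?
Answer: I*√51641829317570565/392615 ≈ 578.81*I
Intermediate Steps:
m(E) = E/8
V = -334968 (V = -8*41871 = -334968)
O(u) = 39 + 13*u (O(u) = 13*u + 39 = 39 + 13*u)
T = -19540011/392615 (T = (39 + 13*(-75))/(((⅛)*149)) + (7950 - 9231)/(-2635) = (39 - 975)/(149/8) - 1281*(-1/2635) = -936*8/149 + 1281/2635 = -7488/149 + 1281/2635 = -19540011/392615 ≈ -49.769)
√(T + V) = √(-19540011/392615 - 334968) = √(-131533001331/392615) = I*√51641829317570565/392615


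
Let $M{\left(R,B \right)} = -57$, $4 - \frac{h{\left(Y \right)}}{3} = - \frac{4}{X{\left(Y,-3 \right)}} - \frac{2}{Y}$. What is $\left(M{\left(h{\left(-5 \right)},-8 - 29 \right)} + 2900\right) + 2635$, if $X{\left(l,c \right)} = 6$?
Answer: $5478$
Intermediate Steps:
$h{\left(Y \right)} = 14 + \frac{6}{Y}$ ($h{\left(Y \right)} = 12 - 3 \left(- \frac{4}{6} - \frac{2}{Y}\right) = 12 - 3 \left(\left(-4\right) \frac{1}{6} - \frac{2}{Y}\right) = 12 - 3 \left(- \frac{2}{3} - \frac{2}{Y}\right) = 12 + \left(2 + \frac{6}{Y}\right) = 14 + \frac{6}{Y}$)
$\left(M{\left(h{\left(-5 \right)},-8 - 29 \right)} + 2900\right) + 2635 = \left(-57 + 2900\right) + 2635 = 2843 + 2635 = 5478$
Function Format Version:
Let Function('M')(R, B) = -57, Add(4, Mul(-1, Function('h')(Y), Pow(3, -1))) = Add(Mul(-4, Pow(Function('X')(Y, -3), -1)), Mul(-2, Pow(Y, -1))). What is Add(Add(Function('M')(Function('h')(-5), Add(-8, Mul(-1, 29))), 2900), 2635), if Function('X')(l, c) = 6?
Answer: 5478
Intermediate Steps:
Function('h')(Y) = Add(14, Mul(6, Pow(Y, -1))) (Function('h')(Y) = Add(12, Mul(-3, Add(Mul(-4, Pow(6, -1)), Mul(-2, Pow(Y, -1))))) = Add(12, Mul(-3, Add(Mul(-4, Rational(1, 6)), Mul(-2, Pow(Y, -1))))) = Add(12, Mul(-3, Add(Rational(-2, 3), Mul(-2, Pow(Y, -1))))) = Add(12, Add(2, Mul(6, Pow(Y, -1)))) = Add(14, Mul(6, Pow(Y, -1))))
Add(Add(Function('M')(Function('h')(-5), Add(-8, Mul(-1, 29))), 2900), 2635) = Add(Add(-57, 2900), 2635) = Add(2843, 2635) = 5478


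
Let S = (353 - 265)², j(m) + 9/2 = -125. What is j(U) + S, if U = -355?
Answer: 15229/2 ≈ 7614.5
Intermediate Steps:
j(m) = -259/2 (j(m) = -9/2 - 125 = -259/2)
S = 7744 (S = 88² = 7744)
j(U) + S = -259/2 + 7744 = 15229/2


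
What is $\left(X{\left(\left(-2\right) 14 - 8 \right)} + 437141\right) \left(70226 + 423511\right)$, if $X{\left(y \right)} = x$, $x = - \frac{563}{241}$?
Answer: $\frac{52015399332066}{241} \approx 2.1583 \cdot 10^{11}$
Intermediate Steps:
$x = - \frac{563}{241}$ ($x = \left(-563\right) \frac{1}{241} = - \frac{563}{241} \approx -2.3361$)
$X{\left(y \right)} = - \frac{563}{241}$
$\left(X{\left(\left(-2\right) 14 - 8 \right)} + 437141\right) \left(70226 + 423511\right) = \left(- \frac{563}{241} + 437141\right) \left(70226 + 423511\right) = \frac{105350418}{241} \cdot 493737 = \frac{52015399332066}{241}$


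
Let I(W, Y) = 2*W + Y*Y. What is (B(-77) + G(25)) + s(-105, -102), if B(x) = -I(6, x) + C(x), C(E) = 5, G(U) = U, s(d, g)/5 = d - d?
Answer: -5911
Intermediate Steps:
s(d, g) = 0 (s(d, g) = 5*(d - d) = 5*0 = 0)
I(W, Y) = Y² + 2*W (I(W, Y) = 2*W + Y² = Y² + 2*W)
B(x) = -7 - x² (B(x) = -(x² + 2*6) + 5 = -(x² + 12) + 5 = -(12 + x²) + 5 = (-12 - x²) + 5 = -7 - x²)
(B(-77) + G(25)) + s(-105, -102) = ((-7 - 1*(-77)²) + 25) + 0 = ((-7 - 1*5929) + 25) + 0 = ((-7 - 5929) + 25) + 0 = (-5936 + 25) + 0 = -5911 + 0 = -5911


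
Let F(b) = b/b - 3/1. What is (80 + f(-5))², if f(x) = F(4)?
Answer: 6084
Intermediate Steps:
F(b) = -2 (F(b) = 1 - 3*1 = 1 - 3 = -2)
f(x) = -2
(80 + f(-5))² = (80 - 2)² = 78² = 6084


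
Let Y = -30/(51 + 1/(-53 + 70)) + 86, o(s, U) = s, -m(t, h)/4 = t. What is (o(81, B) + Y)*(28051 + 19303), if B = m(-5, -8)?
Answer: 1710023971/217 ≈ 7.8803e+6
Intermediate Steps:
m(t, h) = -4*t
B = 20 (B = -4*(-5) = 20)
Y = 37069/434 (Y = -30/(51 + 1/17) + 86 = -30/868/17 + 86 = -30*17/868 + 86 = -255/434 + 86 = 37069/434 ≈ 85.412)
(o(81, B) + Y)*(28051 + 19303) = (81 + 37069/434)*(28051 + 19303) = (72223/434)*47354 = 1710023971/217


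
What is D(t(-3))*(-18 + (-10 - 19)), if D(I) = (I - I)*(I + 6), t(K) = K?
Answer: 0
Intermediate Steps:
D(I) = 0 (D(I) = 0*(6 + I) = 0)
D(t(-3))*(-18 + (-10 - 19)) = 0*(-18 + (-10 - 19)) = 0*(-18 - 29) = 0*(-47) = 0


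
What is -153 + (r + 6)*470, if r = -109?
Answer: -48563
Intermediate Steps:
-153 + (r + 6)*470 = -153 + (-109 + 6)*470 = -153 - 103*470 = -153 - 48410 = -48563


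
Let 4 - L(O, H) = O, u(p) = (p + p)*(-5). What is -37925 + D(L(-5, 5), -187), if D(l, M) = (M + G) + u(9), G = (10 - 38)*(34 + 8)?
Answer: -39378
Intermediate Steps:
u(p) = -10*p (u(p) = (2*p)*(-5) = -10*p)
L(O, H) = 4 - O
G = -1176 (G = -28*42 = -1176)
D(l, M) = -1266 + M (D(l, M) = (M - 1176) - 10*9 = (-1176 + M) - 90 = -1266 + M)
-37925 + D(L(-5, 5), -187) = -37925 + (-1266 - 187) = -37925 - 1453 = -39378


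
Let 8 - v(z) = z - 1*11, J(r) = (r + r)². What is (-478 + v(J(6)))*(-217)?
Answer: 130851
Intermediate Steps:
J(r) = 4*r² (J(r) = (2*r)² = 4*r²)
v(z) = 19 - z (v(z) = 8 - (z - 1*11) = 8 - (z - 11) = 8 - (-11 + z) = 8 + (11 - z) = 19 - z)
(-478 + v(J(6)))*(-217) = (-478 + (19 - 4*6²))*(-217) = (-478 + (19 - 4*36))*(-217) = (-478 + (19 - 1*144))*(-217) = (-478 + (19 - 144))*(-217) = (-478 - 125)*(-217) = -603*(-217) = 130851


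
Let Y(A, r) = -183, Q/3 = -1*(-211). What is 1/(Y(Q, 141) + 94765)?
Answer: 1/94582 ≈ 1.0573e-5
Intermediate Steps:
Q = 633 (Q = 3*(-1*(-211)) = 3*211 = 633)
1/(Y(Q, 141) + 94765) = 1/(-183 + 94765) = 1/94582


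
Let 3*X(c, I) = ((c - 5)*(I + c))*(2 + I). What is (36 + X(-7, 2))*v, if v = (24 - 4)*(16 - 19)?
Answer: -6960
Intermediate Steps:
X(c, I) = (-5 + c)*(2 + I)*(I + c)/3 (X(c, I) = (((c - 5)*(I + c))*(2 + I))/3 = (((-5 + c)*(I + c))*(2 + I))/3 = ((-5 + c)*(2 + I)*(I + c))/3 = (-5 + c)*(2 + I)*(I + c)/3)
v = -60 (v = 20*(-3) = -60)
(36 + X(-7, 2))*v = (36 + (-10/3*2 - 10/3*(-7) - 5/3*2² + (⅔)*(-7)² - 1*2*(-7) + (⅓)*2*(-7)² + (⅓)*(-7)*2²))*(-60) = (36 + (-20/3 + 70/3 - 5/3*4 + (⅔)*49 + 14 + (⅓)*2*49 + (⅓)*(-7)*4))*(-60) = (36 + (-20/3 + 70/3 - 20/3 + 98/3 + 14 + 98/3 - 28/3))*(-60) = (36 + 80)*(-60) = 116*(-60) = -6960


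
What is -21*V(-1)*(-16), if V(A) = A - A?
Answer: 0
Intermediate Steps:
V(A) = 0
-21*V(-1)*(-16) = -21*0*(-16) = 0*(-16) = 0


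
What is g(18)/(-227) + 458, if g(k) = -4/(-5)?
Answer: 519826/1135 ≈ 458.00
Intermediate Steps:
g(k) = ⅘ (g(k) = -4*(-⅕) = ⅘)
g(18)/(-227) + 458 = (⅘)/(-227) + 458 = (⅘)*(-1/227) + 458 = -4/1135 + 458 = 519826/1135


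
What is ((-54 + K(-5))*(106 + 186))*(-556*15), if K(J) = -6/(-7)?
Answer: 905924160/7 ≈ 1.2942e+8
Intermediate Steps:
K(J) = 6/7 (K(J) = -6*(-1/7) = 6/7)
((-54 + K(-5))*(106 + 186))*(-556*15) = ((-54 + 6/7)*(106 + 186))*(-556*15) = -372/7*292*(-8340) = -108624/7*(-8340) = 905924160/7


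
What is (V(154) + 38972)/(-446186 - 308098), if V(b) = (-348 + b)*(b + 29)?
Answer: -1735/377142 ≈ -0.0046004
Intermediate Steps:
V(b) = (-348 + b)*(29 + b)
(V(154) + 38972)/(-446186 - 308098) = ((-10092 + 154² - 319*154) + 38972)/(-446186 - 308098) = ((-10092 + 23716 - 49126) + 38972)/(-754284) = (-35502 + 38972)*(-1/754284) = 3470*(-1/754284) = -1735/377142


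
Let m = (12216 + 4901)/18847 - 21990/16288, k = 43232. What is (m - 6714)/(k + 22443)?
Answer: -1030599467069/10080453648400 ≈ -0.10224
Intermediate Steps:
m = -67821917/153489968 (m = 17117*(1/18847) - 21990*1/16288 = 17117/18847 - 10995/8144 = -67821917/153489968 ≈ -0.44187)
(m - 6714)/(k + 22443) = (-67821917/153489968 - 6714)/(43232 + 22443) = -1030599467069/153489968/65675 = -1030599467069/153489968*1/65675 = -1030599467069/10080453648400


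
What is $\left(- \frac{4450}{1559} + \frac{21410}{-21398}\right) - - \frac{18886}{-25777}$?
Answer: $- \frac{1972465537691}{429953683757} \approx -4.5876$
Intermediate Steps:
$\left(- \frac{4450}{1559} + \frac{21410}{-21398}\right) - - \frac{18886}{-25777} = \left(\left(-4450\right) \frac{1}{1559} + 21410 \left(- \frac{1}{21398}\right)\right) - \left(-18886\right) \left(- \frac{1}{25777}\right) = \left(- \frac{4450}{1559} - \frac{10705}{10699}\right) - \frac{18886}{25777} = - \frac{64299645}{16679741} - \frac{18886}{25777} = - \frac{1972465537691}{429953683757}$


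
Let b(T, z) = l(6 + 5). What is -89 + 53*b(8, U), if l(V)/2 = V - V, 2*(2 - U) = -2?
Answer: -89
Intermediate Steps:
U = 3 (U = 2 - ½*(-2) = 2 + 1 = 3)
l(V) = 0 (l(V) = 2*(V - V) = 2*0 = 0)
b(T, z) = 0
-89 + 53*b(8, U) = -89 + 53*0 = -89 + 0 = -89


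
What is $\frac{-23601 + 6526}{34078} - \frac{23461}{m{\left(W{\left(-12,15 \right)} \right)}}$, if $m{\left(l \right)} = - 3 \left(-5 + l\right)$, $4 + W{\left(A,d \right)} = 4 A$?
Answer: $- \frac{802423783}{5827338} \approx -137.7$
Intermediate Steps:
$W{\left(A,d \right)} = -4 + 4 A$
$m{\left(l \right)} = 15 - 3 l$
$\frac{-23601 + 6526}{34078} - \frac{23461}{m{\left(W{\left(-12,15 \right)} \right)}} = \frac{-23601 + 6526}{34078} - \frac{23461}{15 - 3 \left(-4 + 4 \left(-12\right)\right)} = \left(-17075\right) \frac{1}{34078} - \frac{23461}{15 - 3 \left(-4 - 48\right)} = - \frac{17075}{34078} - \frac{23461}{15 - -156} = - \frac{17075}{34078} - \frac{23461}{15 + 156} = - \frac{17075}{34078} - \frac{23461}{171} = - \frac{802423783}{5827338}$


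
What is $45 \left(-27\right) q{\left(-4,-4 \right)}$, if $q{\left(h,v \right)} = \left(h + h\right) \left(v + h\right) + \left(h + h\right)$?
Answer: $-68040$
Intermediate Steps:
$q{\left(h,v \right)} = 2 h + 2 h \left(h + v\right)$ ($q{\left(h,v \right)} = 2 h \left(h + v\right) + 2 h = 2 h + 2 h \left(h + v\right)$)
$45 \left(-27\right) q{\left(-4,-4 \right)} = 45 \left(-27\right) 2 \left(-4\right) \left(1 - 4 - 4\right) = - 1215 \cdot 2 \left(-4\right) \left(-7\right) = \left(-1215\right) 56 = -68040$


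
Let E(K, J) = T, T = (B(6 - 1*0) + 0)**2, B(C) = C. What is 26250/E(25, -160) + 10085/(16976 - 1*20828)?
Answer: 2798665/3852 ≈ 726.55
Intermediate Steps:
T = 36 (T = ((6 - 1*0) + 0)**2 = ((6 + 0) + 0)**2 = (6 + 0)**2 = 6**2 = 36)
E(K, J) = 36
26250/E(25, -160) + 10085/(16976 - 1*20828) = 26250/36 + 10085/(16976 - 1*20828) = 26250*(1/36) + 10085/(16976 - 20828) = 4375/6 + 10085/(-3852) = 4375/6 + 10085*(-1/3852) = 4375/6 - 10085/3852 = 2798665/3852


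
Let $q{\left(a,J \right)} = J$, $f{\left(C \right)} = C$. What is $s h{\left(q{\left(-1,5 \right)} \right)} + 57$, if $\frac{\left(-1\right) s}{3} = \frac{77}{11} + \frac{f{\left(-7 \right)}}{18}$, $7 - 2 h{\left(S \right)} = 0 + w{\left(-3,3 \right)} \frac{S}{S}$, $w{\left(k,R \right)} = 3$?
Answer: $\frac{52}{3} \approx 17.333$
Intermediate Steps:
$h{\left(S \right)} = 2$ ($h{\left(S \right)} = \frac{7}{2} - \frac{0 + 3 \frac{S}{S}}{2} = \frac{7}{2} - \frac{0 + 3 \cdot 1}{2} = \frac{7}{2} - \frac{0 + 3}{2} = \frac{7}{2} - \frac{3}{2} = 2$)
$s = - \frac{119}{6}$ ($s = - 3 \left(\frac{77}{11} - \frac{7}{18}\right) = - 3 \left(77 \cdot \frac{1}{11} - \frac{7}{18}\right) = - 3 \left(7 - \frac{7}{18}\right) = \left(-3\right) \frac{119}{18} = - \frac{119}{6} \approx -19.833$)
$s h{\left(q{\left(-1,5 \right)} \right)} + 57 = \left(- \frac{119}{6}\right) 2 + 57 = - \frac{119}{3} + 57 = \frac{52}{3}$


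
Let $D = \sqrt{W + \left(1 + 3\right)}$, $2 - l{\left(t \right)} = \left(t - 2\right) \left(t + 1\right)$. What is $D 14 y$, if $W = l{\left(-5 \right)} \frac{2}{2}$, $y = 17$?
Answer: $238 i \sqrt{22} \approx 1116.3 i$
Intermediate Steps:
$l{\left(t \right)} = 2 - \left(1 + t\right) \left(-2 + t\right)$ ($l{\left(t \right)} = 2 - \left(t - 2\right) \left(t + 1\right) = 2 - \left(-2 + t\right) \left(1 + t\right) = 2 - \left(1 + t\right) \left(-2 + t\right)$)
$W = -26$ ($W = \left(4 - 5 - \left(-5\right)^{2}\right) \frac{2}{2} = \left(4 - 5 - 25\right) 2 \cdot \frac{1}{2} = \left(4 - 5 - 25\right) 1 = \left(-26\right) 1 = -26$)
$D = i \sqrt{22}$ ($D = \sqrt{-26 + \left(1 + 3\right)} = \sqrt{-26 + 4} = \sqrt{-22} = i \sqrt{22} \approx 4.6904 i$)
$D 14 y = i \sqrt{22} \cdot 14 \cdot 17 = 14 i \sqrt{22} \cdot 17 = 238 i \sqrt{22}$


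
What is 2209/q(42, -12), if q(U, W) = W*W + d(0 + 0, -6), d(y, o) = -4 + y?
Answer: 2209/140 ≈ 15.779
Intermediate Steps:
q(U, W) = -4 + W² (q(U, W) = W*W + (-4 + (0 + 0)) = W² + (-4 + 0) = W² - 4 = -4 + W²)
2209/q(42, -12) = 2209/(-4 + (-12)²) = 2209/(-4 + 144) = 2209/140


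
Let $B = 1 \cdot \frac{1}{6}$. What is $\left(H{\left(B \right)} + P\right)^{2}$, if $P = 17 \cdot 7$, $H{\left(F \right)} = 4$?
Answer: $15129$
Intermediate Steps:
$B = \frac{1}{6}$ ($B = 1 \cdot \frac{1}{6} = \frac{1}{6} \approx 0.16667$)
$P = 119$
$\left(H{\left(B \right)} + P\right)^{2} = \left(4 + 119\right)^{2} = 123^{2} = 15129$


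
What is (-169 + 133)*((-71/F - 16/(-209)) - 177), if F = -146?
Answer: 96908454/15257 ≈ 6351.7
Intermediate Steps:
(-169 + 133)*((-71/F - 16/(-209)) - 177) = (-169 + 133)*((-71/(-146) - 16/(-209)) - 177) = -36*((-71*(-1/146) - 16*(-1/209)) - 177) = -36*((71/146 + 16/209) - 177) = -36*(17175/30514 - 177) = -36*(-5383803/30514) = 96908454/15257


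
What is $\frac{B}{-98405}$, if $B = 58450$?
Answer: $- \frac{11690}{19681} \approx -0.59397$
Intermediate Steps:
$\frac{B}{-98405} = \frac{58450}{-98405} = 58450 \left(- \frac{1}{98405}\right) = - \frac{11690}{19681}$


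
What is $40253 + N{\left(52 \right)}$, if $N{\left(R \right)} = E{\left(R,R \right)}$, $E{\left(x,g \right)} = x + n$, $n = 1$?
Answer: $40306$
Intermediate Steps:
$E{\left(x,g \right)} = 1 + x$ ($E{\left(x,g \right)} = x + 1 = 1 + x$)
$N{\left(R \right)} = 1 + R$
$40253 + N{\left(52 \right)} = 40253 + \left(1 + 52\right) = 40253 + 53 = 40306$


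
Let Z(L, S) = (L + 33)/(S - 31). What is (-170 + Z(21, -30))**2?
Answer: 108659776/3721 ≈ 29202.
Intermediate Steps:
Z(L, S) = (33 + L)/(-31 + S)
(-170 + Z(21, -30))**2 = (-170 + (33 + 21)/(-31 - 30))**2 = (-170 + 54/(-61))**2 = (-170 - 1/61*54)**2 = (-170 - 54/61)**2 = (-10424/61)**2 = 108659776/3721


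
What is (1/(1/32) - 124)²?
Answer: 8464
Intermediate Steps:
(1/(1/32) - 124)² = (32 - 124)² = (-92)² = 8464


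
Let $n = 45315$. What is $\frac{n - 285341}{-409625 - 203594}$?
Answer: $\frac{240026}{613219} \approx 0.39142$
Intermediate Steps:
$\frac{n - 285341}{-409625 - 203594} = \frac{45315 - 285341}{-409625 - 203594} = - \frac{240026}{-613219} = \left(-240026\right) \left(- \frac{1}{613219}\right) = \frac{240026}{613219}$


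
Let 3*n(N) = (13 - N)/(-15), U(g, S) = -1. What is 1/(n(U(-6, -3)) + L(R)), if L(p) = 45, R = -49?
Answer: 45/2011 ≈ 0.022377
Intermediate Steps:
n(N) = -13/45 + N/45 (n(N) = ((13 - N)/(-15))/3 = ((13 - N)*(-1/15))/3 = (-13/15 + N/15)/3 = -13/45 + N/45)
1/(n(U(-6, -3)) + L(R)) = 1/((-13/45 + (1/45)*(-1)) + 45) = 1/((-13/45 - 1/45) + 45) = 1/(-14/45 + 45) = 1/(2011/45) = 45/2011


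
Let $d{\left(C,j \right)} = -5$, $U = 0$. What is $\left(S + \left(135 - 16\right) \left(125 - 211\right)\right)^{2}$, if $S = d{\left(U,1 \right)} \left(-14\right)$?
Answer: $103306896$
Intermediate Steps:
$S = 70$ ($S = \left(-5\right) \left(-14\right) = 70$)
$\left(S + \left(135 - 16\right) \left(125 - 211\right)\right)^{2} = \left(70 + \left(135 - 16\right) \left(125 - 211\right)\right)^{2} = \left(70 + 119 \left(-86\right)\right)^{2} = \left(70 - 10234\right)^{2} = \left(-10164\right)^{2} = 103306896$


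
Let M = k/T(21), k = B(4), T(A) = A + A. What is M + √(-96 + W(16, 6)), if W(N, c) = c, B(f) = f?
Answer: 2/21 + 3*I*√10 ≈ 0.095238 + 9.4868*I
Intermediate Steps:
T(A) = 2*A
k = 4
M = 2/21 (M = 4/((2*21)) = 4/42 = 4*(1/42) = 2/21 ≈ 0.095238)
M + √(-96 + W(16, 6)) = 2/21 + √(-96 + 6) = 2/21 + √(-90) = 2/21 + 3*I*√10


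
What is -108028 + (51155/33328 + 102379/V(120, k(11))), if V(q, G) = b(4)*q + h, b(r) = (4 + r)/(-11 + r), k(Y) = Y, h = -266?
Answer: -5091974112511/47025808 ≈ -1.0828e+5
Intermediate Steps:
b(r) = (4 + r)/(-11 + r)
V(q, G) = -266 - 8*q/7 (V(q, G) = ((4 + 4)/(-11 + 4))*q - 266 = (8/(-7))*q - 266 = (-⅐*8)*q - 266 = -8*q/7 - 266 = -266 - 8*q/7)
-108028 + (51155/33328 + 102379/V(120, k(11))) = -108028 + (51155/33328 + 102379/(-266 - 8/7*120)) = -108028 + (51155*(1/33328) + 102379/(-266 - 960/7)) = -108028 + (51155/33328 + 102379/(-2822/7)) = -108028 + (51155/33328 + 102379*(-7/2822)) = -108028 + (51155/33328 - 716653/2822) = -108028 - 11870125887/47025808 = -5091974112511/47025808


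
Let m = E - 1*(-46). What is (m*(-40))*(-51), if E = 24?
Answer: 142800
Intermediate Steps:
m = 70 (m = 24 - 1*(-46) = 24 + 46 = 70)
(m*(-40))*(-51) = (70*(-40))*(-51) = -2800*(-51) = 142800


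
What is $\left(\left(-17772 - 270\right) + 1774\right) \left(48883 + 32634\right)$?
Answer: $-1326118556$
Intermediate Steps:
$\left(\left(-17772 - 270\right) + 1774\right) \left(48883 + 32634\right) = \left(-18042 + 1774\right) 81517 = \left(-16268\right) 81517 = -1326118556$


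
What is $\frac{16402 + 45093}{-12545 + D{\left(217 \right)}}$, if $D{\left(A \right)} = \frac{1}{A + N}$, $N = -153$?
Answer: $- \frac{562240}{114697} \approx -4.902$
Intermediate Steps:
$D{\left(A \right)} = \frac{1}{-153 + A}$ ($D{\left(A \right)} = \frac{1}{A - 153} = \frac{1}{-153 + A}$)
$\frac{16402 + 45093}{-12545 + D{\left(217 \right)}} = \frac{16402 + 45093}{-12545 + \frac{1}{-153 + 217}} = \frac{61495}{-12545 + \frac{1}{64}} = \frac{61495}{- \frac{802879}{64}} = 61495 \left(- \frac{64}{802879}\right) = - \frac{562240}{114697}$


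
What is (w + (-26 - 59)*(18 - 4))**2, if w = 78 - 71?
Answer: 1399489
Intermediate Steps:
w = 7
(w + (-26 - 59)*(18 - 4))**2 = (7 + (-26 - 59)*(18 - 4))**2 = (7 - 85*14)**2 = (7 - 1190)**2 = (-1183)**2 = 1399489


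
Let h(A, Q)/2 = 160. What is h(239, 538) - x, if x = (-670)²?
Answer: -448580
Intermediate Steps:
x = 448900
h(A, Q) = 320 (h(A, Q) = 2*160 = 320)
h(239, 538) - x = 320 - 1*448900 = 320 - 448900 = -448580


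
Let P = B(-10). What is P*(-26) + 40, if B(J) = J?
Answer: 300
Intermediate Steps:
P = -10
P*(-26) + 40 = -10*(-26) + 40 = 260 + 40 = 300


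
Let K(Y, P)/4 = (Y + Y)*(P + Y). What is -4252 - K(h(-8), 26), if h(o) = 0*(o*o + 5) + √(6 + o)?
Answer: -4236 - 208*I*√2 ≈ -4236.0 - 294.16*I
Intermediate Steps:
h(o) = √(6 + o) (h(o) = 0*(o² + 5) + √(6 + o) = 0*(5 + o²) + √(6 + o) = 0 + √(6 + o) = √(6 + o))
K(Y, P) = 8*Y*(P + Y) (K(Y, P) = 4*((Y + Y)*(P + Y)) = 4*((2*Y)*(P + Y)) = 4*(2*Y*(P + Y)) = 8*Y*(P + Y))
-4252 - K(h(-8), 26) = -4252 - 8*√(6 - 8)*(26 + √(6 - 8)) = -4252 - 8*√(-2)*(26 + √(-2)) = -4252 - 8*I*√2*(26 + I*√2)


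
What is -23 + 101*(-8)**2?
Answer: 6441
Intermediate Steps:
-23 + 101*(-8)**2 = -23 + 101*64 = -23 + 6464 = 6441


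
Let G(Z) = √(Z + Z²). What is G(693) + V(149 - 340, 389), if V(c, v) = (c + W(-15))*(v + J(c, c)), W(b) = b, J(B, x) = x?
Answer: -40788 + 3*√53438 ≈ -40095.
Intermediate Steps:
V(c, v) = (-15 + c)*(c + v) (V(c, v) = (c - 15)*(v + c) = (-15 + c)*(c + v))
G(693) + V(149 - 340, 389) = √(693*(1 + 693)) + ((149 - 340)² - 15*(149 - 340) - 15*389 + (149 - 340)*389) = √(693*694) + ((-191)² - 15*(-191) - 5835 - 191*389) = √480942 + (36481 + 2865 - 5835 - 74299) = 3*√53438 - 40788 = -40788 + 3*√53438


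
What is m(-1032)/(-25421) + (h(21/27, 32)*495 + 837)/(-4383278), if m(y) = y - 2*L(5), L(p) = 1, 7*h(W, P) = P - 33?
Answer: 1435900360/35454144103 ≈ 0.040500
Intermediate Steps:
h(W, P) = -33/7 + P/7 (h(W, P) = (P - 33)/7 = (-33 + P)/7 = -33/7 + P/7)
m(y) = -2 + y (m(y) = y - 2*1 = y - 2 = -2 + y)
m(-1032)/(-25421) + (h(21/27, 32)*495 + 837)/(-4383278) = (-2 - 1032)/(-25421) + ((-33/7 + (⅐)*32)*495 + 837)/(-4383278) = -1034*(-1/25421) + ((-33/7 + 32/7)*495 + 837)*(-1/4383278) = 94/2311 + (-⅐*495 + 837)*(-1/4383278) = 94/2311 + (-495/7 + 837)*(-1/4383278) = 94/2311 + (5364/7)*(-1/4383278) = 94/2311 - 2682/15341473 = 1435900360/35454144103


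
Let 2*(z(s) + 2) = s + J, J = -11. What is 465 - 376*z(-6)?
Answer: 4413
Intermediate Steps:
z(s) = -15/2 + s/2 (z(s) = -2 + (s - 11)/2 = -2 + (-11 + s)/2 = -2 + (-11/2 + s/2) = -15/2 + s/2)
465 - 376*z(-6) = 465 - 376*(-15/2 + (1/2)*(-6)) = 465 - 376*(-15/2 - 3) = 465 - 376*(-21/2) = 465 + 3948 = 4413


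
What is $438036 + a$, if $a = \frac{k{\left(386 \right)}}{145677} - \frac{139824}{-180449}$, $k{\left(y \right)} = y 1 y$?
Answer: $\frac{11514817407177080}{26287268973} \approx 4.3804 \cdot 10^{5}$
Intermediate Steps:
$k{\left(y \right)} = y^{2}$ ($k{\left(y \right)} = y y = y^{2}$)
$a = \frac{47255320052}{26287268973}$ ($a = \frac{386^{2}}{145677} - \frac{139824}{-180449} = 148996 \cdot \frac{1}{145677} - - \frac{139824}{180449} = \frac{148996}{145677} + \frac{139824}{180449} = \frac{47255320052}{26287268973} \approx 1.7976$)
$438036 + a = 438036 + \frac{47255320052}{26287268973} = \frac{11514817407177080}{26287268973}$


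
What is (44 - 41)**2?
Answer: 9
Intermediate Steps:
(44 - 41)**2 = 3**2 = 9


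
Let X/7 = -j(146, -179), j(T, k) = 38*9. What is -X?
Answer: 2394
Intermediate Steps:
j(T, k) = 342
X = -2394 (X = 7*(-1*342) = 7*(-342) = -2394)
-X = -1*(-2394) = 2394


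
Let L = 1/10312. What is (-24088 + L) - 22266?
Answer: -478002447/10312 ≈ -46354.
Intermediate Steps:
L = 1/10312 ≈ 9.6974e-5
(-24088 + L) - 22266 = (-24088 + 1/10312) - 22266 = -248395455/10312 - 22266 = -478002447/10312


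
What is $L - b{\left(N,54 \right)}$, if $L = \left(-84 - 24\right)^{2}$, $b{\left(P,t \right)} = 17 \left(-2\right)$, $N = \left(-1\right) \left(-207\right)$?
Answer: $11698$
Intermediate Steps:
$N = 207$
$b{\left(P,t \right)} = -34$
$L = 11664$ ($L = \left(-108\right)^{2} = 11664$)
$L - b{\left(N,54 \right)} = 11664 - -34 = 11664 + 34 = 11698$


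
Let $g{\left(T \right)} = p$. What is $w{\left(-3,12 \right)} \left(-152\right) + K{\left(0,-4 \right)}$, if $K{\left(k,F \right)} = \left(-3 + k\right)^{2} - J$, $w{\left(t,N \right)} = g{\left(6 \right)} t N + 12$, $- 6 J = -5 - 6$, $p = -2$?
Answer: $- \frac{76565}{6} \approx -12761.0$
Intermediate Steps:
$g{\left(T \right)} = -2$
$J = \frac{11}{6}$ ($J = - \frac{-5 - 6}{6} = \left(- \frac{1}{6}\right) \left(-11\right) = \frac{11}{6} \approx 1.8333$)
$w{\left(t,N \right)} = 12 - 2 N t$ ($w{\left(t,N \right)} = - 2 t N + 12 = - 2 N t + 12 = 12 - 2 N t$)
$K{\left(k,F \right)} = - \frac{11}{6} + \left(-3 + k\right)^{2}$ ($K{\left(k,F \right)} = \left(-3 + k\right)^{2} - \frac{11}{6} = - \frac{11}{6} + \left(-3 + k\right)^{2}$)
$w{\left(-3,12 \right)} \left(-152\right) + K{\left(0,-4 \right)} = \left(12 - 24 \left(-3\right)\right) \left(-152\right) - \left(\frac{11}{6} - \left(-3 + 0\right)^{2}\right) = \left(12 + 72\right) \left(-152\right) - \left(\frac{11}{6} - \left(-3\right)^{2}\right) = 84 \left(-152\right) + \left(- \frac{11}{6} + 9\right) = -12768 + \frac{43}{6} = - \frac{76565}{6}$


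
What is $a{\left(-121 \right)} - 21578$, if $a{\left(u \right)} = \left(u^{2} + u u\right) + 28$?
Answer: $7732$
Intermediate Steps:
$a{\left(u \right)} = 28 + 2 u^{2}$ ($a{\left(u \right)} = \left(u^{2} + u^{2}\right) + 28 = 2 u^{2} + 28 = 28 + 2 u^{2}$)
$a{\left(-121 \right)} - 21578 = \left(28 + 2 \left(-121\right)^{2}\right) - 21578 = \left(28 + 2 \cdot 14641\right) - 21578 = \left(28 + 29282\right) - 21578 = 29310 - 21578 = 7732$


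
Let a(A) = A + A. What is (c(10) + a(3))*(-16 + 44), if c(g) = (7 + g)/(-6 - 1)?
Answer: 100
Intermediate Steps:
a(A) = 2*A
c(g) = -1 - g/7 (c(g) = (7 + g)/(-7) = (7 + g)*(-⅐) = -1 - g/7)
(c(10) + a(3))*(-16 + 44) = ((-1 - ⅐*10) + 2*3)*(-16 + 44) = ((-1 - 10/7) + 6)*28 = (-17/7 + 6)*28 = (25/7)*28 = 100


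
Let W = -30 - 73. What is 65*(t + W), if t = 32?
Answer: -4615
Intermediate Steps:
W = -103
65*(t + W) = 65*(32 - 103) = 65*(-71) = -4615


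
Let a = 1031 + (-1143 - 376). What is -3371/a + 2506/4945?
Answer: 17892523/2413160 ≈ 7.4146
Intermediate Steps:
a = -488 (a = 1031 - 1519 = -488)
-3371/a + 2506/4945 = -3371/(-488) + 2506/4945 = -3371*(-1/488) + 2506*(1/4945) = 3371/488 + 2506/4945 = 17892523/2413160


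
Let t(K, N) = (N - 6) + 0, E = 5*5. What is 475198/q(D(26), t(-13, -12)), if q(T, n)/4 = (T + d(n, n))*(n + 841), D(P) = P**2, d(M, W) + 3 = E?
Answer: 237599/1148908 ≈ 0.20680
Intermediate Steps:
E = 25
d(M, W) = 22 (d(M, W) = -3 + 25 = 22)
t(K, N) = -6 + N (t(K, N) = (-6 + N) + 0 = -6 + N)
q(T, n) = 4*(22 + T)*(841 + n) (q(T, n) = 4*((T + 22)*(n + 841)) = 4*((22 + T)*(841 + n)) = 4*(22 + T)*(841 + n))
475198/q(D(26), t(-13, -12)) = 475198/(74008 + 88*(-6 - 12) + 3364*26**2 + 4*26**2*(-6 - 12)) = 475198/(74008 + 88*(-18) + 3364*676 + 4*676*(-18)) = 475198/(74008 - 1584 + 2274064 - 48672) = 475198/2297816 = 475198*(1/2297816) = 237599/1148908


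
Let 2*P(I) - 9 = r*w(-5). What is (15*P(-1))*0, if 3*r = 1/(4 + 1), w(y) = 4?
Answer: 0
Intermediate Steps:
r = 1/15 (r = 1/(3*(4 + 1)) = (⅓)/5 = (⅓)*(⅕) = 1/15 ≈ 0.066667)
P(I) = 139/30 (P(I) = 9/2 + ((1/15)*4)/2 = 9/2 + (½)*(4/15) = 9/2 + 2/15 = 139/30)
(15*P(-1))*0 = (15*(139/30))*0 = (139/2)*0 = 0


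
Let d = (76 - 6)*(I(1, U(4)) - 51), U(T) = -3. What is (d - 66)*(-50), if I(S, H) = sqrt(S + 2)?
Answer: 181800 - 3500*sqrt(3) ≈ 1.7574e+5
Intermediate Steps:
I(S, H) = sqrt(2 + S)
d = -3570 + 70*sqrt(3) (d = (76 - 6)*(sqrt(2 + 1) - 51) = 70*(sqrt(3) - 51) = 70*(-51 + sqrt(3)) = -3570 + 70*sqrt(3) ≈ -3448.8)
(d - 66)*(-50) = ((-3570 + 70*sqrt(3)) - 66)*(-50) = (-3636 + 70*sqrt(3))*(-50) = 181800 - 3500*sqrt(3)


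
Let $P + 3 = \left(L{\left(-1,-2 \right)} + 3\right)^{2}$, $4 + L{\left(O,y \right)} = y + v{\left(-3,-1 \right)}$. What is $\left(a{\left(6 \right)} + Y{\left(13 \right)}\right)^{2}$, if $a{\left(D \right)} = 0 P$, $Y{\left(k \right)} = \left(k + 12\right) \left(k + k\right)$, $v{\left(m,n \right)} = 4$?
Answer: $422500$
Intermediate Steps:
$Y{\left(k \right)} = 2 k \left(12 + k\right)$ ($Y{\left(k \right)} = \left(12 + k\right) 2 k = 2 k \left(12 + k\right)$)
$L{\left(O,y \right)} = y$ ($L{\left(O,y \right)} = -4 + \left(y + 4\right) = -4 + \left(4 + y\right) = y$)
$P = -2$ ($P = -3 + \left(-2 + 3\right)^{2} = -3 + 1^{2} = -3 + 1 = -2$)
$a{\left(D \right)} = 0$ ($a{\left(D \right)} = 0 \left(-2\right) = 0$)
$\left(a{\left(6 \right)} + Y{\left(13 \right)}\right)^{2} = \left(0 + 2 \cdot 13 \left(12 + 13\right)\right)^{2} = \left(0 + 2 \cdot 13 \cdot 25\right)^{2} = \left(0 + 650\right)^{2} = 650^{2} = 422500$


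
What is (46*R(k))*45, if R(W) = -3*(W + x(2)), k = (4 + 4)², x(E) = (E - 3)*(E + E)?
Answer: -372600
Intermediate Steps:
x(E) = 2*E*(-3 + E) (x(E) = (-3 + E)*(2*E) = 2*E*(-3 + E))
k = 64 (k = 8² = 64)
R(W) = 12 - 3*W (R(W) = -3*(W + 2*2*(-3 + 2)) = -3*(W + 2*2*(-1)) = -3*(W - 4) = -3*(-4 + W) = 12 - 3*W)
(46*R(k))*45 = (46*(12 - 3*64))*45 = (46*(12 - 192))*45 = (46*(-180))*45 = -8280*45 = -372600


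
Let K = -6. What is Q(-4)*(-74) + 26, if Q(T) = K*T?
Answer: -1750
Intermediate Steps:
Q(T) = -6*T
Q(-4)*(-74) + 26 = -6*(-4)*(-74) + 26 = 24*(-74) + 26 = -1776 + 26 = -1750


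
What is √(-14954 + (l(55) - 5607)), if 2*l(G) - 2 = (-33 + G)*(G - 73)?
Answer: I*√20758 ≈ 144.08*I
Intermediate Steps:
l(G) = 1 + (-73 + G)*(-33 + G)/2 (l(G) = 1 + ((-33 + G)*(G - 73))/2 = 1 + ((-33 + G)*(-73 + G))/2 = 1 + ((-73 + G)*(-33 + G))/2 = 1 + (-73 + G)*(-33 + G)/2)
√(-14954 + (l(55) - 5607)) = √(-14954 + ((2411/2 + (½)*55² - 53*55) - 5607)) = √(-14954 + ((2411/2 + (½)*3025 - 2915) - 5607)) = √(-14954 + ((2411/2 + 3025/2 - 2915) - 5607)) = √(-14954 + (-197 - 5607)) = √(-14954 - 5804) = √(-20758) = I*√20758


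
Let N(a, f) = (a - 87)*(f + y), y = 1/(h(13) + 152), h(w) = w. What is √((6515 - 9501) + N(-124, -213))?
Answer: √1142244510/165 ≈ 204.83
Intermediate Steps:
y = 1/165 (y = 1/(13 + 152) = 1/165 ≈ 0.0060606)
N(a, f) = (-87 + a)*(1/165 + f) (N(a, f) = (a - 87)*(f + 1/165) = (-87 + a)*(1/165 + f))
√((6515 - 9501) + N(-124, -213)) = √((6515 - 9501) + (-29/55 - 87*(-213) + (1/165)*(-124) - 124*(-213))) = √(-2986 + (-29/55 + 18531 - 124/165 + 26412)) = √(-2986 + 7415384/165) = √(6922694/165) = √1142244510/165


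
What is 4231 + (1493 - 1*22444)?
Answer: -16720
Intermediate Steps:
4231 + (1493 - 1*22444) = 4231 + (1493 - 22444) = 4231 - 20951 = -16720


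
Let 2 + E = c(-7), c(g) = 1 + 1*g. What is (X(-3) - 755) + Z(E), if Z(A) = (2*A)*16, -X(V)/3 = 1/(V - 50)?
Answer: -53580/53 ≈ -1010.9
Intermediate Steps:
c(g) = 1 + g
E = -8 (E = -2 + (1 - 7) = -2 - 6 = -8)
X(V) = -3/(-50 + V) (X(V) = -3/(V - 50) = -3/(-50 + V))
Z(A) = 32*A
(X(-3) - 755) + Z(E) = (-3/(-50 - 3) - 755) + 32*(-8) = (-3/(-53) - 755) - 256 = (-3*(-1/53) - 755) - 256 = (3/53 - 755) - 256 = -40012/53 - 256 = -53580/53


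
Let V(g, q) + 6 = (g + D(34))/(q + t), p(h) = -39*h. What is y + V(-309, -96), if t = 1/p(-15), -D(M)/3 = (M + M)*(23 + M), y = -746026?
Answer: -41889427943/56159 ≈ -7.4591e+5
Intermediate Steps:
D(M) = -6*M*(23 + M) (D(M) = -3*(M + M)*(23 + M) = -3*2*M*(23 + M) = -6*M*(23 + M))
t = 1/585 (t = 1/(-39*(-15)) = 1/585 ≈ 0.0017094)
V(g, q) = -6 + (-11628 + g)/(1/585 + q) (V(g, q) = -6 + (g - 6*34*(23 + 34))/(q + 1/585) = -6 + (g - 6*34*57)/(1/585 + q) = -6 + (g - 11628)/(1/585 + q) = -6 + (-11628 + g)/(1/585 + q))
y + V(-309, -96) = -746026 + 3*(-2267462 - 1170*(-96) + 195*(-309))/(1 + 585*(-96)) = -746026 + 3*(-2267462 + 112320 - 60255)/(1 - 56160) = -746026 + 3*(-2215397)/(-56159) = -746026 + 3*(-1/56159)*(-2215397) = -746026 + 6646191/56159 = -41889427943/56159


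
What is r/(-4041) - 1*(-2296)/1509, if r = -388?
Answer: 3287876/2032623 ≈ 1.6176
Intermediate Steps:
r/(-4041) - 1*(-2296)/1509 = -388/(-4041) - 1*(-2296)/1509 = -388*(-1/4041) + 2296*(1/1509) = 388/4041 + 2296/1509 = 3287876/2032623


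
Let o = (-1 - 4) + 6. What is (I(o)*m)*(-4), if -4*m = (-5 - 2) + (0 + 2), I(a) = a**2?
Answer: -5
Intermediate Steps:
o = 1 (o = -5 + 6 = 1)
m = 5/4 (m = -((-5 - 2) + (0 + 2))/4 = -(-7 + 2)/4 = -1/4*(-5) = 5/4 ≈ 1.2500)
(I(o)*m)*(-4) = (1**2*(5/4))*(-4) = (1*(5/4))*(-4) = (5/4)*(-4) = -5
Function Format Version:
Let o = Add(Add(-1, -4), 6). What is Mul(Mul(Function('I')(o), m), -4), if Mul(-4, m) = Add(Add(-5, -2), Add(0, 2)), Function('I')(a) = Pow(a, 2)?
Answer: -5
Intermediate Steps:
o = 1 (o = Add(-5, 6) = 1)
m = Rational(5, 4) (m = Mul(Rational(-1, 4), Add(Add(-5, -2), Add(0, 2))) = Mul(Rational(-1, 4), Add(-7, 2)) = Mul(Rational(-1, 4), -5) = Rational(5, 4) ≈ 1.2500)
Mul(Mul(Function('I')(o), m), -4) = Mul(Mul(Pow(1, 2), Rational(5, 4)), -4) = Mul(Mul(1, Rational(5, 4)), -4) = Mul(Rational(5, 4), -4) = -5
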